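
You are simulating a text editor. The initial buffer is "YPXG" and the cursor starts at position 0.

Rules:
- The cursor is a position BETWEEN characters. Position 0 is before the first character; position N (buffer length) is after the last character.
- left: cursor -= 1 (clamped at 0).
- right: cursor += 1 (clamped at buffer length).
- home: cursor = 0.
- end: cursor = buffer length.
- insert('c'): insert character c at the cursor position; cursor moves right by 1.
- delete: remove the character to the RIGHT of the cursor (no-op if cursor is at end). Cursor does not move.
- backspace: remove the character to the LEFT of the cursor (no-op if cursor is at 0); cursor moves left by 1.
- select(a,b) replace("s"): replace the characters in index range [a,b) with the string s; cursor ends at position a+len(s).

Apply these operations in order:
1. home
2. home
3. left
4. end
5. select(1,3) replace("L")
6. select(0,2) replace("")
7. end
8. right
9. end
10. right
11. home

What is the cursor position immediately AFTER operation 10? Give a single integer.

After op 1 (home): buf='YPXG' cursor=0
After op 2 (home): buf='YPXG' cursor=0
After op 3 (left): buf='YPXG' cursor=0
After op 4 (end): buf='YPXG' cursor=4
After op 5 (select(1,3) replace("L")): buf='YLG' cursor=2
After op 6 (select(0,2) replace("")): buf='G' cursor=0
After op 7 (end): buf='G' cursor=1
After op 8 (right): buf='G' cursor=1
After op 9 (end): buf='G' cursor=1
After op 10 (right): buf='G' cursor=1

Answer: 1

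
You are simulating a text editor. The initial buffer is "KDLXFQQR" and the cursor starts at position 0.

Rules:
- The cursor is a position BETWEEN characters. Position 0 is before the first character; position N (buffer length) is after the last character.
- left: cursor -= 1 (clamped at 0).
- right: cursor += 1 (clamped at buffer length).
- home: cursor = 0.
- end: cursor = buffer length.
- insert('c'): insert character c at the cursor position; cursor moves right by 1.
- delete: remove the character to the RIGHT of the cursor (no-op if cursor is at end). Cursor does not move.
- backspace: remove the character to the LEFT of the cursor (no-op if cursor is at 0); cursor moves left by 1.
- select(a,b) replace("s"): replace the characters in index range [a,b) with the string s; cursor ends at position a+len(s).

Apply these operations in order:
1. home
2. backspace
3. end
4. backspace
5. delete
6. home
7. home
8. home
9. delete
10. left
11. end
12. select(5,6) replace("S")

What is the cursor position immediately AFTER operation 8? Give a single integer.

Answer: 0

Derivation:
After op 1 (home): buf='KDLXFQQR' cursor=0
After op 2 (backspace): buf='KDLXFQQR' cursor=0
After op 3 (end): buf='KDLXFQQR' cursor=8
After op 4 (backspace): buf='KDLXFQQ' cursor=7
After op 5 (delete): buf='KDLXFQQ' cursor=7
After op 6 (home): buf='KDLXFQQ' cursor=0
After op 7 (home): buf='KDLXFQQ' cursor=0
After op 8 (home): buf='KDLXFQQ' cursor=0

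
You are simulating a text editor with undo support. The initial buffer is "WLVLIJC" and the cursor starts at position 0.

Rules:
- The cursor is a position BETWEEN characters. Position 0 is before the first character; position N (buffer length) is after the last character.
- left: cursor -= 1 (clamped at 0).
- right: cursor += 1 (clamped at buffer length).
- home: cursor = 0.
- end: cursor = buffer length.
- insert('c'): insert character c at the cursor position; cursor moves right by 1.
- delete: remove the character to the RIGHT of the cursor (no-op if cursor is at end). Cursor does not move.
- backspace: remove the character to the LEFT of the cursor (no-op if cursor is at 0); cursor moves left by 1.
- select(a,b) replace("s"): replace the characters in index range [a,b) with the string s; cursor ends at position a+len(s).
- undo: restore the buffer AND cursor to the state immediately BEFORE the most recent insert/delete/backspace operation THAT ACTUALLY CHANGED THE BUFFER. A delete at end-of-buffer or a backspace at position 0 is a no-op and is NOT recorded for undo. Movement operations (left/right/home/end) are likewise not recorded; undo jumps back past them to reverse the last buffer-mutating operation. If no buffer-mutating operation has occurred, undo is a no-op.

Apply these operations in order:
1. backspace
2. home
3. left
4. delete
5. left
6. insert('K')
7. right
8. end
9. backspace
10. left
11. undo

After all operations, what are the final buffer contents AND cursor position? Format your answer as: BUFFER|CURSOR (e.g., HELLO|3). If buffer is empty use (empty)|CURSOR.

After op 1 (backspace): buf='WLVLIJC' cursor=0
After op 2 (home): buf='WLVLIJC' cursor=0
After op 3 (left): buf='WLVLIJC' cursor=0
After op 4 (delete): buf='LVLIJC' cursor=0
After op 5 (left): buf='LVLIJC' cursor=0
After op 6 (insert('K')): buf='KLVLIJC' cursor=1
After op 7 (right): buf='KLVLIJC' cursor=2
After op 8 (end): buf='KLVLIJC' cursor=7
After op 9 (backspace): buf='KLVLIJ' cursor=6
After op 10 (left): buf='KLVLIJ' cursor=5
After op 11 (undo): buf='KLVLIJC' cursor=7

Answer: KLVLIJC|7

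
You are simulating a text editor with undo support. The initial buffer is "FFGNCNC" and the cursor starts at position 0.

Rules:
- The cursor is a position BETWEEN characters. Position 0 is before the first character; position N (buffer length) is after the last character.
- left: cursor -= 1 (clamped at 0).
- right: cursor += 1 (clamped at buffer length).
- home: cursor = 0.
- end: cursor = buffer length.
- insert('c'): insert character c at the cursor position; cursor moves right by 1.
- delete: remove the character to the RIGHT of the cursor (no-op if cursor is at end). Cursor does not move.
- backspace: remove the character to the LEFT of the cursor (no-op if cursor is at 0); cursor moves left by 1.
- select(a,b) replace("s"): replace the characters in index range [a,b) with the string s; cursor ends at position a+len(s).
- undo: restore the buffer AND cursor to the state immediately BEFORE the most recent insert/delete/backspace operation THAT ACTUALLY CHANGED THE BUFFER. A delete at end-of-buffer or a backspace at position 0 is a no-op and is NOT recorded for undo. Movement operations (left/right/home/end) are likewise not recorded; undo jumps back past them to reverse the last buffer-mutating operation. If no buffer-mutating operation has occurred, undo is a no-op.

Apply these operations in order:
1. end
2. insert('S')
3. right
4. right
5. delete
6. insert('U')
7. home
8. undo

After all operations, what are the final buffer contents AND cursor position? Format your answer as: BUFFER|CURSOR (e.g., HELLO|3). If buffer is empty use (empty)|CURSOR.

Answer: FFGNCNCS|8

Derivation:
After op 1 (end): buf='FFGNCNC' cursor=7
After op 2 (insert('S')): buf='FFGNCNCS' cursor=8
After op 3 (right): buf='FFGNCNCS' cursor=8
After op 4 (right): buf='FFGNCNCS' cursor=8
After op 5 (delete): buf='FFGNCNCS' cursor=8
After op 6 (insert('U')): buf='FFGNCNCSU' cursor=9
After op 7 (home): buf='FFGNCNCSU' cursor=0
After op 8 (undo): buf='FFGNCNCS' cursor=8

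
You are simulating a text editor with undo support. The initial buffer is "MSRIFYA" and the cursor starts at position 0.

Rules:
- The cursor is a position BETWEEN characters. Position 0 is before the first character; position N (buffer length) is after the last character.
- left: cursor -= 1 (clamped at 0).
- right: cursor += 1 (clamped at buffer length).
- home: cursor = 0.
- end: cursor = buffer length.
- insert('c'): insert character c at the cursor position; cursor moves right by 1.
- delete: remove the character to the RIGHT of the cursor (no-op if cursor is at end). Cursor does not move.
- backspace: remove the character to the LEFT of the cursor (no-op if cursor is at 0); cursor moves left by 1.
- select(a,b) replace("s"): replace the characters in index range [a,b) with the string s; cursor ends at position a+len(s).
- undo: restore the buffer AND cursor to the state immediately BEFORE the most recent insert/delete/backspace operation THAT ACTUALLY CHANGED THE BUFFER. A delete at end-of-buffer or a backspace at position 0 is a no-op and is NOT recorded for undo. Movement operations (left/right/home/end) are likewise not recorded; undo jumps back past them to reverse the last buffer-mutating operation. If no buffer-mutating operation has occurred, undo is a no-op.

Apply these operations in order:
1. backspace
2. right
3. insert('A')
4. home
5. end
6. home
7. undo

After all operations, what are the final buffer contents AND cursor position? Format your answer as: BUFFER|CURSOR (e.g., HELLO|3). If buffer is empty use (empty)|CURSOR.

Answer: MSRIFYA|1

Derivation:
After op 1 (backspace): buf='MSRIFYA' cursor=0
After op 2 (right): buf='MSRIFYA' cursor=1
After op 3 (insert('A')): buf='MASRIFYA' cursor=2
After op 4 (home): buf='MASRIFYA' cursor=0
After op 5 (end): buf='MASRIFYA' cursor=8
After op 6 (home): buf='MASRIFYA' cursor=0
After op 7 (undo): buf='MSRIFYA' cursor=1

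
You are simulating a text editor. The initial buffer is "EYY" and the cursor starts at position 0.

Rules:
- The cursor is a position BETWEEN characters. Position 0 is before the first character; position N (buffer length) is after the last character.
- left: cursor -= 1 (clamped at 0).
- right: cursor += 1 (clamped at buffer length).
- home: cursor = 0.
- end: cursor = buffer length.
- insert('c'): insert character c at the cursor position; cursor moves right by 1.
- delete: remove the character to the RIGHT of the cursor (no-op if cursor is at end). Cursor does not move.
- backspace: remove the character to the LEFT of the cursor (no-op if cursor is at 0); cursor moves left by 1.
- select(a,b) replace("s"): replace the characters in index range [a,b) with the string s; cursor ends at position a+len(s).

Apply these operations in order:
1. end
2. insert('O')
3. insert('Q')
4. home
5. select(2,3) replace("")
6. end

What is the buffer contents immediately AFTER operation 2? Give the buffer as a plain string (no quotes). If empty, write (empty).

After op 1 (end): buf='EYY' cursor=3
After op 2 (insert('O')): buf='EYYO' cursor=4

Answer: EYYO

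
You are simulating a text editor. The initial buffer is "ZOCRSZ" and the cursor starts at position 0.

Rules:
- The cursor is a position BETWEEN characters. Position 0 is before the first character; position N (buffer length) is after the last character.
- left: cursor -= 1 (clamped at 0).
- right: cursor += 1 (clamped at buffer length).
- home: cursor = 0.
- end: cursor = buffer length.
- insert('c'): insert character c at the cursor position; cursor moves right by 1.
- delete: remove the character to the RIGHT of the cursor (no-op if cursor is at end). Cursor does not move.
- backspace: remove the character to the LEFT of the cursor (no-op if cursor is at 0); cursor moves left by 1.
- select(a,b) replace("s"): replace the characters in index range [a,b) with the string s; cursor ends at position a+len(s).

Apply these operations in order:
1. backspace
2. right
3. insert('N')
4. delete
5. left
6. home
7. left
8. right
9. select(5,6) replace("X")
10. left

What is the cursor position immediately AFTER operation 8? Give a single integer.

After op 1 (backspace): buf='ZOCRSZ' cursor=0
After op 2 (right): buf='ZOCRSZ' cursor=1
After op 3 (insert('N')): buf='ZNOCRSZ' cursor=2
After op 4 (delete): buf='ZNCRSZ' cursor=2
After op 5 (left): buf='ZNCRSZ' cursor=1
After op 6 (home): buf='ZNCRSZ' cursor=0
After op 7 (left): buf='ZNCRSZ' cursor=0
After op 8 (right): buf='ZNCRSZ' cursor=1

Answer: 1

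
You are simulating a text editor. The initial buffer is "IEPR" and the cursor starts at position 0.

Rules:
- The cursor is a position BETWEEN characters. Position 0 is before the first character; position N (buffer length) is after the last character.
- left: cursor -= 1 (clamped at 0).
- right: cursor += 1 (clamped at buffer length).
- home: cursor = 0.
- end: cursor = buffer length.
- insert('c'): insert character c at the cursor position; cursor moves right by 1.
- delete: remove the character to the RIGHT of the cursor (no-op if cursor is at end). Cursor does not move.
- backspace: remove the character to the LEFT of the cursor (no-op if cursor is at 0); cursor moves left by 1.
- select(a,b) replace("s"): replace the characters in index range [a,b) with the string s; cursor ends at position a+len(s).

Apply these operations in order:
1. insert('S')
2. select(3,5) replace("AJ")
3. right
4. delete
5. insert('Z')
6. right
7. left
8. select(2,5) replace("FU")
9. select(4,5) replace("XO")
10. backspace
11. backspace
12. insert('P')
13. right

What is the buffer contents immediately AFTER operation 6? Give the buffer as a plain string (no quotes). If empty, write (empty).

Answer: SIEAJZ

Derivation:
After op 1 (insert('S')): buf='SIEPR' cursor=1
After op 2 (select(3,5) replace("AJ")): buf='SIEAJ' cursor=5
After op 3 (right): buf='SIEAJ' cursor=5
After op 4 (delete): buf='SIEAJ' cursor=5
After op 5 (insert('Z')): buf='SIEAJZ' cursor=6
After op 6 (right): buf='SIEAJZ' cursor=6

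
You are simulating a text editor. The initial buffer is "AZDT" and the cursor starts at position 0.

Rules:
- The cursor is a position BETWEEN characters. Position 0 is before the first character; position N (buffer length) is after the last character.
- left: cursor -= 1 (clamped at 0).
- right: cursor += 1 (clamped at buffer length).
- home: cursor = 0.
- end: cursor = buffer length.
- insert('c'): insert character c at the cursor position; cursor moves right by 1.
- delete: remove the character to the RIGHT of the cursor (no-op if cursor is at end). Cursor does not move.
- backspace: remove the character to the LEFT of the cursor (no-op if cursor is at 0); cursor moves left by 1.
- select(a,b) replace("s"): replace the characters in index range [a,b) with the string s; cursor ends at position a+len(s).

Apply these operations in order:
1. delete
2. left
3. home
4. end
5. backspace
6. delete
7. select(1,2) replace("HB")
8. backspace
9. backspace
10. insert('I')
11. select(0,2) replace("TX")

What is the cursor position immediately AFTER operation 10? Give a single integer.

Answer: 2

Derivation:
After op 1 (delete): buf='ZDT' cursor=0
After op 2 (left): buf='ZDT' cursor=0
After op 3 (home): buf='ZDT' cursor=0
After op 4 (end): buf='ZDT' cursor=3
After op 5 (backspace): buf='ZD' cursor=2
After op 6 (delete): buf='ZD' cursor=2
After op 7 (select(1,2) replace("HB")): buf='ZHB' cursor=3
After op 8 (backspace): buf='ZH' cursor=2
After op 9 (backspace): buf='Z' cursor=1
After op 10 (insert('I')): buf='ZI' cursor=2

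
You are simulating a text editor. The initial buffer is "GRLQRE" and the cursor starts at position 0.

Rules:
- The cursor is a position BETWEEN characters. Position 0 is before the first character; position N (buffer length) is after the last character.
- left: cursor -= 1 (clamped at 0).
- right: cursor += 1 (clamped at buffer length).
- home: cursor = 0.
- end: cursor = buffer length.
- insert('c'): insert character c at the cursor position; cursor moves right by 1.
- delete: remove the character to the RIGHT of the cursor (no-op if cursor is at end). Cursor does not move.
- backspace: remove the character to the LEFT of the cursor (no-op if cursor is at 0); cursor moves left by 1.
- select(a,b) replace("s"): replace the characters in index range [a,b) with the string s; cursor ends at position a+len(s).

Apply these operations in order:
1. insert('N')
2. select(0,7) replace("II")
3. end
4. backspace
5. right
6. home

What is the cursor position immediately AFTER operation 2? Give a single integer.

After op 1 (insert('N')): buf='NGRLQRE' cursor=1
After op 2 (select(0,7) replace("II")): buf='II' cursor=2

Answer: 2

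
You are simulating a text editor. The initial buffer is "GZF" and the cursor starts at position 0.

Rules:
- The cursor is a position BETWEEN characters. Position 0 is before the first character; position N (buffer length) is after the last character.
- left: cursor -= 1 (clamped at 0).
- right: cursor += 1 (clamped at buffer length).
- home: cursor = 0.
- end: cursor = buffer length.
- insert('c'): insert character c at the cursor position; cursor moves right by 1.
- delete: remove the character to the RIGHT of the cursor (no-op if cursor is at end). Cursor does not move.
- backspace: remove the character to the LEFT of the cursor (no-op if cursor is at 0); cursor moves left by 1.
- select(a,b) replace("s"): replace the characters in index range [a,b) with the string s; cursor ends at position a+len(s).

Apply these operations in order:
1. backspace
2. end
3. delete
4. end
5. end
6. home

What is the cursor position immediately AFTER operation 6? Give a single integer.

After op 1 (backspace): buf='GZF' cursor=0
After op 2 (end): buf='GZF' cursor=3
After op 3 (delete): buf='GZF' cursor=3
After op 4 (end): buf='GZF' cursor=3
After op 5 (end): buf='GZF' cursor=3
After op 6 (home): buf='GZF' cursor=0

Answer: 0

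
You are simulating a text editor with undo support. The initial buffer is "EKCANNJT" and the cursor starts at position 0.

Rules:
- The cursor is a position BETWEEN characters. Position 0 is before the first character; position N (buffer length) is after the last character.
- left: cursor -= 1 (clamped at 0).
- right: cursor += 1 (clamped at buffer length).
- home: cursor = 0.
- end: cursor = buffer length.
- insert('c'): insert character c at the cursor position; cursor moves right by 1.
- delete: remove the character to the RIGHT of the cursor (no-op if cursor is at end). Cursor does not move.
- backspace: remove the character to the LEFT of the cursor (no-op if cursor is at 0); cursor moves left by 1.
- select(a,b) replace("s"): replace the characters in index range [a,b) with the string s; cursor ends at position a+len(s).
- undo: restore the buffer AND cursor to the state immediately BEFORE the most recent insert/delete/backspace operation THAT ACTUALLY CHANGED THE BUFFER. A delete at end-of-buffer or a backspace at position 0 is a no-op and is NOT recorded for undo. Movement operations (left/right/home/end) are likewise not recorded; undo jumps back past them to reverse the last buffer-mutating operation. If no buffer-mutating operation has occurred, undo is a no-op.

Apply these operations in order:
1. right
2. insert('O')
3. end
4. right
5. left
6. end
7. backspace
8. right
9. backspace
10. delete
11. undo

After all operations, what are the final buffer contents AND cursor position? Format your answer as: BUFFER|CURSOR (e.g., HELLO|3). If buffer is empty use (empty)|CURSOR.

After op 1 (right): buf='EKCANNJT' cursor=1
After op 2 (insert('O')): buf='EOKCANNJT' cursor=2
After op 3 (end): buf='EOKCANNJT' cursor=9
After op 4 (right): buf='EOKCANNJT' cursor=9
After op 5 (left): buf='EOKCANNJT' cursor=8
After op 6 (end): buf='EOKCANNJT' cursor=9
After op 7 (backspace): buf='EOKCANNJ' cursor=8
After op 8 (right): buf='EOKCANNJ' cursor=8
After op 9 (backspace): buf='EOKCANN' cursor=7
After op 10 (delete): buf='EOKCANN' cursor=7
After op 11 (undo): buf='EOKCANNJ' cursor=8

Answer: EOKCANNJ|8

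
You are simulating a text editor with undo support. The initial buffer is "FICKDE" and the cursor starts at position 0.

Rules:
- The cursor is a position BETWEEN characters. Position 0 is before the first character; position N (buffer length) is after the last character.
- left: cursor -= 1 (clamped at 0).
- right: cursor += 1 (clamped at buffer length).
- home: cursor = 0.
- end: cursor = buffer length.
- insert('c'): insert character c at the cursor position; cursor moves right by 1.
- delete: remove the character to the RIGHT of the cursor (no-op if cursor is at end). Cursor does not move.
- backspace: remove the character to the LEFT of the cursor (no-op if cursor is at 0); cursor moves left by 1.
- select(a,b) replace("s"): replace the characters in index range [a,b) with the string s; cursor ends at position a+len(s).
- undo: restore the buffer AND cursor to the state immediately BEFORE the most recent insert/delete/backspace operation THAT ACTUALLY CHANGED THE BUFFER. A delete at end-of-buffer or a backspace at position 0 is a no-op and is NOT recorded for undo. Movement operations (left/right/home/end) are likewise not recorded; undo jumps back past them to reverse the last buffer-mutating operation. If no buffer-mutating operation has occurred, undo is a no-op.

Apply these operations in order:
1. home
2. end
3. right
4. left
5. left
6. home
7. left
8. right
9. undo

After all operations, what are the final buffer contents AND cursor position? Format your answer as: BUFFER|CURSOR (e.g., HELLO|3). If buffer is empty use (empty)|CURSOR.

Answer: FICKDE|1

Derivation:
After op 1 (home): buf='FICKDE' cursor=0
After op 2 (end): buf='FICKDE' cursor=6
After op 3 (right): buf='FICKDE' cursor=6
After op 4 (left): buf='FICKDE' cursor=5
After op 5 (left): buf='FICKDE' cursor=4
After op 6 (home): buf='FICKDE' cursor=0
After op 7 (left): buf='FICKDE' cursor=0
After op 8 (right): buf='FICKDE' cursor=1
After op 9 (undo): buf='FICKDE' cursor=1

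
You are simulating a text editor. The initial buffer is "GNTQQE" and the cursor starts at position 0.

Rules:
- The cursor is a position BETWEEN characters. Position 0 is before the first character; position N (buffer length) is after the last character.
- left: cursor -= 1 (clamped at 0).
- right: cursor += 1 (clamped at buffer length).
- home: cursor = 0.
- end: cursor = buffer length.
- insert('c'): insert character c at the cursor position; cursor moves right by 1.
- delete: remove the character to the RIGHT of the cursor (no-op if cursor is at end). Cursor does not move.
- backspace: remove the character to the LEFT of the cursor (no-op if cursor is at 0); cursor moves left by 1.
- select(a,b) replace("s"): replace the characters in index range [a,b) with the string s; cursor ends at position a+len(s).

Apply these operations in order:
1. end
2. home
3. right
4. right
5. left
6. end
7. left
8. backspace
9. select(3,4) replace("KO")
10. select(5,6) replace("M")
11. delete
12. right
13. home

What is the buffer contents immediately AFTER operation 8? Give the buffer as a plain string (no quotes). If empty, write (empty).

After op 1 (end): buf='GNTQQE' cursor=6
After op 2 (home): buf='GNTQQE' cursor=0
After op 3 (right): buf='GNTQQE' cursor=1
After op 4 (right): buf='GNTQQE' cursor=2
After op 5 (left): buf='GNTQQE' cursor=1
After op 6 (end): buf='GNTQQE' cursor=6
After op 7 (left): buf='GNTQQE' cursor=5
After op 8 (backspace): buf='GNTQE' cursor=4

Answer: GNTQE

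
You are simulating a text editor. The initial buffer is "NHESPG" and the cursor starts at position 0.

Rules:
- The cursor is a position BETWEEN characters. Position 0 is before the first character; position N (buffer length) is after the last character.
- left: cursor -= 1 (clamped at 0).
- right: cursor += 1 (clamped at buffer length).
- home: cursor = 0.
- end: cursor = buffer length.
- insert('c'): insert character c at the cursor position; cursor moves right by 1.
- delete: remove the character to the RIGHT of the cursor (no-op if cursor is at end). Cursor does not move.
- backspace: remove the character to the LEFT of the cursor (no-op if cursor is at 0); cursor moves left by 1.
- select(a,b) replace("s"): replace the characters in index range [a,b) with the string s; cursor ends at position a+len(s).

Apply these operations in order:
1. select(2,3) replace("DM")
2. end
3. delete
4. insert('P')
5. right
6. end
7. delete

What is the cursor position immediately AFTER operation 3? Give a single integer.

After op 1 (select(2,3) replace("DM")): buf='NHDMSPG' cursor=4
After op 2 (end): buf='NHDMSPG' cursor=7
After op 3 (delete): buf='NHDMSPG' cursor=7

Answer: 7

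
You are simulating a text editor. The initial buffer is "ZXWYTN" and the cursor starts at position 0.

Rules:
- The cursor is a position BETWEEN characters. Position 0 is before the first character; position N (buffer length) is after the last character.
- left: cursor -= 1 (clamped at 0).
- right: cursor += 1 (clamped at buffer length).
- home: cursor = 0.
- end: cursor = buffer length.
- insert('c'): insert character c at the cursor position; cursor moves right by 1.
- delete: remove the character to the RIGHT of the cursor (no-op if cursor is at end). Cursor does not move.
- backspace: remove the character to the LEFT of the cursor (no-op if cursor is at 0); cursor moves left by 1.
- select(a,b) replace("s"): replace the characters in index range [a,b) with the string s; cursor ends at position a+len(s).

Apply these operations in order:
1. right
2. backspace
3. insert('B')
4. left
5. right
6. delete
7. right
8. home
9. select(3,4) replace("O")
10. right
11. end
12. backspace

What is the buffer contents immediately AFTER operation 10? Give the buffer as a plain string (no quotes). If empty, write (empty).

Answer: BWYON

Derivation:
After op 1 (right): buf='ZXWYTN' cursor=1
After op 2 (backspace): buf='XWYTN' cursor=0
After op 3 (insert('B')): buf='BXWYTN' cursor=1
After op 4 (left): buf='BXWYTN' cursor=0
After op 5 (right): buf='BXWYTN' cursor=1
After op 6 (delete): buf='BWYTN' cursor=1
After op 7 (right): buf='BWYTN' cursor=2
After op 8 (home): buf='BWYTN' cursor=0
After op 9 (select(3,4) replace("O")): buf='BWYON' cursor=4
After op 10 (right): buf='BWYON' cursor=5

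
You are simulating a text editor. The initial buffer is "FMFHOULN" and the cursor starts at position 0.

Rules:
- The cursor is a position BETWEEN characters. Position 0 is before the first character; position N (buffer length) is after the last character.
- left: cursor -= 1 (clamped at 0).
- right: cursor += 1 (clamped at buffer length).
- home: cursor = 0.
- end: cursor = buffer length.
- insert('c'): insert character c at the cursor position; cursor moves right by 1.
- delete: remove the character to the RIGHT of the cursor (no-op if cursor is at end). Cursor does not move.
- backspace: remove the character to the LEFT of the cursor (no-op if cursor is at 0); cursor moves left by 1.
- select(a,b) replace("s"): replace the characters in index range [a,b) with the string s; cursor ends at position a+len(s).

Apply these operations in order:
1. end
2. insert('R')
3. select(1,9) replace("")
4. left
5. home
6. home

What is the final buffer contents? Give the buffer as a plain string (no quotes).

After op 1 (end): buf='FMFHOULN' cursor=8
After op 2 (insert('R')): buf='FMFHOULNR' cursor=9
After op 3 (select(1,9) replace("")): buf='F' cursor=1
After op 4 (left): buf='F' cursor=0
After op 5 (home): buf='F' cursor=0
After op 6 (home): buf='F' cursor=0

Answer: F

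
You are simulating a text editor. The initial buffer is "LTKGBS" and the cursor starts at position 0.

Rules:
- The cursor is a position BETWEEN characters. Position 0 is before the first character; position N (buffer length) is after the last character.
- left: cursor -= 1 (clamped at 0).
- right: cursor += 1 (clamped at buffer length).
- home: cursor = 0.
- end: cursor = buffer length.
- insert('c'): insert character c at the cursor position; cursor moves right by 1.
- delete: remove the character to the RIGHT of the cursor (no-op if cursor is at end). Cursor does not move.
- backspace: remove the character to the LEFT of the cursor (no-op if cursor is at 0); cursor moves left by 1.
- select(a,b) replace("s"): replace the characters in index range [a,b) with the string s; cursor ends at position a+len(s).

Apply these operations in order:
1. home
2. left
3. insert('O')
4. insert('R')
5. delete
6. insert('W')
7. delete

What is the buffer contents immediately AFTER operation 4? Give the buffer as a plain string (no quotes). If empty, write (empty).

After op 1 (home): buf='LTKGBS' cursor=0
After op 2 (left): buf='LTKGBS' cursor=0
After op 3 (insert('O')): buf='OLTKGBS' cursor=1
After op 4 (insert('R')): buf='ORLTKGBS' cursor=2

Answer: ORLTKGBS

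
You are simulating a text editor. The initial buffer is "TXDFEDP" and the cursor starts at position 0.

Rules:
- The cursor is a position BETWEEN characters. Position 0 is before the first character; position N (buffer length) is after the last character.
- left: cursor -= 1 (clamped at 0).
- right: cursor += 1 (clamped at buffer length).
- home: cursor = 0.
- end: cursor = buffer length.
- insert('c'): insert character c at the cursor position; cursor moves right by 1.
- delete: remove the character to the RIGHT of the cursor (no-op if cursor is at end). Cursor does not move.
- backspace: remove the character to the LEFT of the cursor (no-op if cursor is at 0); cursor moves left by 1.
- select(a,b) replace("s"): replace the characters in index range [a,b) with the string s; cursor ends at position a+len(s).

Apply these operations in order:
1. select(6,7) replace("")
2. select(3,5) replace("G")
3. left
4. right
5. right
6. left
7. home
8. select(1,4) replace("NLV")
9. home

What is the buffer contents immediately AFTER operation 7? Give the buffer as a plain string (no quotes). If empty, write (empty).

Answer: TXDGD

Derivation:
After op 1 (select(6,7) replace("")): buf='TXDFED' cursor=6
After op 2 (select(3,5) replace("G")): buf='TXDGD' cursor=4
After op 3 (left): buf='TXDGD' cursor=3
After op 4 (right): buf='TXDGD' cursor=4
After op 5 (right): buf='TXDGD' cursor=5
After op 6 (left): buf='TXDGD' cursor=4
After op 7 (home): buf='TXDGD' cursor=0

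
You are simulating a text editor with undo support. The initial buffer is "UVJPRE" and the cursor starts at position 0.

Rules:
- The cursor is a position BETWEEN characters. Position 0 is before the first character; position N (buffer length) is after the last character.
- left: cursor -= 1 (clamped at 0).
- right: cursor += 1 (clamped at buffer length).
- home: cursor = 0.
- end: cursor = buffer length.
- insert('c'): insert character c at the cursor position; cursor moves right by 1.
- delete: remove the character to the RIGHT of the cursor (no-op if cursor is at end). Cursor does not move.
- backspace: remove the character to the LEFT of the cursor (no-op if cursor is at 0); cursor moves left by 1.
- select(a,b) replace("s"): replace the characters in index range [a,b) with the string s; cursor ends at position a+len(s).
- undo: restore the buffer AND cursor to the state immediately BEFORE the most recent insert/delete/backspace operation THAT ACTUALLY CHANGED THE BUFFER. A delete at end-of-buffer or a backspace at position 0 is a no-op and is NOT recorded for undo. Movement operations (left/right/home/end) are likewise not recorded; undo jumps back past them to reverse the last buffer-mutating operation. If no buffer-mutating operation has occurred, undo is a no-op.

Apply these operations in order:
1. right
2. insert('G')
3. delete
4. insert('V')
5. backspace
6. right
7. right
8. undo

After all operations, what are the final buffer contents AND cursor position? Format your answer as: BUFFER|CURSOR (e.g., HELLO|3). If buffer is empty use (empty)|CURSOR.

After op 1 (right): buf='UVJPRE' cursor=1
After op 2 (insert('G')): buf='UGVJPRE' cursor=2
After op 3 (delete): buf='UGJPRE' cursor=2
After op 4 (insert('V')): buf='UGVJPRE' cursor=3
After op 5 (backspace): buf='UGJPRE' cursor=2
After op 6 (right): buf='UGJPRE' cursor=3
After op 7 (right): buf='UGJPRE' cursor=4
After op 8 (undo): buf='UGVJPRE' cursor=3

Answer: UGVJPRE|3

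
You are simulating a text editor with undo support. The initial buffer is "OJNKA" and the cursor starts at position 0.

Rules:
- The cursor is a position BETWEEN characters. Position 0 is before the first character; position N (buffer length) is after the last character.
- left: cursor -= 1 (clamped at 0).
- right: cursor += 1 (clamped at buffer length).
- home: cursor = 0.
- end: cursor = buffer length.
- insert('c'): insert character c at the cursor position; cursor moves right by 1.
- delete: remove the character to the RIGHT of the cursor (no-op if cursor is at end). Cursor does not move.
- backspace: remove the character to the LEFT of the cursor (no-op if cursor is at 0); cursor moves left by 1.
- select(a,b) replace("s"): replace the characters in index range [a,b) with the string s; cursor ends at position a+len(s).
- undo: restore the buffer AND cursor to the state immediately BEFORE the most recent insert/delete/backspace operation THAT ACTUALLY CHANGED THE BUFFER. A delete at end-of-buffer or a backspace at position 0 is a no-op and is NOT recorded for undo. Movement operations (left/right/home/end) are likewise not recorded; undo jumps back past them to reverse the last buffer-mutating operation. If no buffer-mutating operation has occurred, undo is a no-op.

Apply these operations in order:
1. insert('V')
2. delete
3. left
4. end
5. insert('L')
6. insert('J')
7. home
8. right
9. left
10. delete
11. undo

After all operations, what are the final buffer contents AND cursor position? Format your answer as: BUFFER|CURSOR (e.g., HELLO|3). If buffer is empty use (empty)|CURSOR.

Answer: VJNKALJ|0

Derivation:
After op 1 (insert('V')): buf='VOJNKA' cursor=1
After op 2 (delete): buf='VJNKA' cursor=1
After op 3 (left): buf='VJNKA' cursor=0
After op 4 (end): buf='VJNKA' cursor=5
After op 5 (insert('L')): buf='VJNKAL' cursor=6
After op 6 (insert('J')): buf='VJNKALJ' cursor=7
After op 7 (home): buf='VJNKALJ' cursor=0
After op 8 (right): buf='VJNKALJ' cursor=1
After op 9 (left): buf='VJNKALJ' cursor=0
After op 10 (delete): buf='JNKALJ' cursor=0
After op 11 (undo): buf='VJNKALJ' cursor=0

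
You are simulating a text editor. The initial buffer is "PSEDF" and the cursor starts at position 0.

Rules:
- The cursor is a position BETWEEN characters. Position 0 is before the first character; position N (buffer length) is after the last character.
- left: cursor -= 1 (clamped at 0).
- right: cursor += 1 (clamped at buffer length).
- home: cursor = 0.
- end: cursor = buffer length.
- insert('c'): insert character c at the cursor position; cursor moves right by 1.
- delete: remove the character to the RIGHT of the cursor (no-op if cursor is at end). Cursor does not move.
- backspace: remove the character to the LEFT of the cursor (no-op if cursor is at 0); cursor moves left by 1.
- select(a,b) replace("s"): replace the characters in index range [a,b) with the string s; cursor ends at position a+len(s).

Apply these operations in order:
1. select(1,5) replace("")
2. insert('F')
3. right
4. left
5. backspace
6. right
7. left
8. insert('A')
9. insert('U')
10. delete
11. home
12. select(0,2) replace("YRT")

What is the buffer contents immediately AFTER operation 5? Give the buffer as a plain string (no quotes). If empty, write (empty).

Answer: F

Derivation:
After op 1 (select(1,5) replace("")): buf='P' cursor=1
After op 2 (insert('F')): buf='PF' cursor=2
After op 3 (right): buf='PF' cursor=2
After op 4 (left): buf='PF' cursor=1
After op 5 (backspace): buf='F' cursor=0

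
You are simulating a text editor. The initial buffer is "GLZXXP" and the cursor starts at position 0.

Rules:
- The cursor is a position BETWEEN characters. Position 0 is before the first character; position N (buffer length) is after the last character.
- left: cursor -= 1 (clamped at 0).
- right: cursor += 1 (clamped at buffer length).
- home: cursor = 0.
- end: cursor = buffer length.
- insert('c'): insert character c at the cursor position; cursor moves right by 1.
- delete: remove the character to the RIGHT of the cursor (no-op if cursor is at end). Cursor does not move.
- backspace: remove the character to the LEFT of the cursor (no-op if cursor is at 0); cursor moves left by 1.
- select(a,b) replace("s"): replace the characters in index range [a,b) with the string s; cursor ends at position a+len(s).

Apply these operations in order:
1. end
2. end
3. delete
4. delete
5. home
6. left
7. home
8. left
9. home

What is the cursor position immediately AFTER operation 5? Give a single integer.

After op 1 (end): buf='GLZXXP' cursor=6
After op 2 (end): buf='GLZXXP' cursor=6
After op 3 (delete): buf='GLZXXP' cursor=6
After op 4 (delete): buf='GLZXXP' cursor=6
After op 5 (home): buf='GLZXXP' cursor=0

Answer: 0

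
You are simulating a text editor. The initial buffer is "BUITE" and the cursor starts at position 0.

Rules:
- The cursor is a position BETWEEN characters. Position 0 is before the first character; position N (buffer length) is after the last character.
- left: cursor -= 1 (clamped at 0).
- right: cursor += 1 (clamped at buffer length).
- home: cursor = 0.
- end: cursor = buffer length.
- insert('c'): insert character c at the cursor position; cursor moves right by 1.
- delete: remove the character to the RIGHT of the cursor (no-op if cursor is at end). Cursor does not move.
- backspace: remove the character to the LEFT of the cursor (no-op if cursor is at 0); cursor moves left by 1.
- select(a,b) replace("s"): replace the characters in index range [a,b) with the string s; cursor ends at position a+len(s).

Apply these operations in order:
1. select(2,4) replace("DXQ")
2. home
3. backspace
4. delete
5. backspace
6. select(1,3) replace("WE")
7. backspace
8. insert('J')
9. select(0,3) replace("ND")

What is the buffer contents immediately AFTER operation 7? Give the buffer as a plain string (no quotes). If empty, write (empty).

After op 1 (select(2,4) replace("DXQ")): buf='BUDXQE' cursor=5
After op 2 (home): buf='BUDXQE' cursor=0
After op 3 (backspace): buf='BUDXQE' cursor=0
After op 4 (delete): buf='UDXQE' cursor=0
After op 5 (backspace): buf='UDXQE' cursor=0
After op 6 (select(1,3) replace("WE")): buf='UWEQE' cursor=3
After op 7 (backspace): buf='UWQE' cursor=2

Answer: UWQE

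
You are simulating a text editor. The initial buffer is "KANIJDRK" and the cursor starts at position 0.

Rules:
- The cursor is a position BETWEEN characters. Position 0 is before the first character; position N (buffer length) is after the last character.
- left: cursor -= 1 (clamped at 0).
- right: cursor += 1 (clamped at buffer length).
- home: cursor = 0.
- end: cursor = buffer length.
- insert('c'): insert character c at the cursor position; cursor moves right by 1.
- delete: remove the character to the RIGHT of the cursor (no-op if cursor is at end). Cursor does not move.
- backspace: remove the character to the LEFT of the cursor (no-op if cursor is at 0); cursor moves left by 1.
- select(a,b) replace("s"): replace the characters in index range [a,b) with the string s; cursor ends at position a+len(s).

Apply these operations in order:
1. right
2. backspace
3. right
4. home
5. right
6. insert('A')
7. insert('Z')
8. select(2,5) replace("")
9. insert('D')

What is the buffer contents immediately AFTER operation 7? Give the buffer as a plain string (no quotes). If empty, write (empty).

Answer: AAZNIJDRK

Derivation:
After op 1 (right): buf='KANIJDRK' cursor=1
After op 2 (backspace): buf='ANIJDRK' cursor=0
After op 3 (right): buf='ANIJDRK' cursor=1
After op 4 (home): buf='ANIJDRK' cursor=0
After op 5 (right): buf='ANIJDRK' cursor=1
After op 6 (insert('A')): buf='AANIJDRK' cursor=2
After op 7 (insert('Z')): buf='AAZNIJDRK' cursor=3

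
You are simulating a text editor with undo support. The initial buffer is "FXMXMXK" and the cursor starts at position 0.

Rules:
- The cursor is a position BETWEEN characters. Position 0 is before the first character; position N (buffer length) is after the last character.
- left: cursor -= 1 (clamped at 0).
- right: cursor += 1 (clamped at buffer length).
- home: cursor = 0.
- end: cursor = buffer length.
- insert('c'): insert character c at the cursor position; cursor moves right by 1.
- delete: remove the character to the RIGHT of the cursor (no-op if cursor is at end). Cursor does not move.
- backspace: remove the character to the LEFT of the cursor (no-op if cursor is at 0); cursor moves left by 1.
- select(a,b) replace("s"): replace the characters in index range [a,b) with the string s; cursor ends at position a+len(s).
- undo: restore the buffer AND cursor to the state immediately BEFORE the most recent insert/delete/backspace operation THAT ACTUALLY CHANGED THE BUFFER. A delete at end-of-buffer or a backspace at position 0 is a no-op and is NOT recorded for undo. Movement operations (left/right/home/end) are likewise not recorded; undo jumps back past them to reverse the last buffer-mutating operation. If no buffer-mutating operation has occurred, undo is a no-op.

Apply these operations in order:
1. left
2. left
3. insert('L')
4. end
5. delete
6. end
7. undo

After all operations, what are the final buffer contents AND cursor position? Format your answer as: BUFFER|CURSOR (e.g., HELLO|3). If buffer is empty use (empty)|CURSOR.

Answer: FXMXMXK|0

Derivation:
After op 1 (left): buf='FXMXMXK' cursor=0
After op 2 (left): buf='FXMXMXK' cursor=0
After op 3 (insert('L')): buf='LFXMXMXK' cursor=1
After op 4 (end): buf='LFXMXMXK' cursor=8
After op 5 (delete): buf='LFXMXMXK' cursor=8
After op 6 (end): buf='LFXMXMXK' cursor=8
After op 7 (undo): buf='FXMXMXK' cursor=0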